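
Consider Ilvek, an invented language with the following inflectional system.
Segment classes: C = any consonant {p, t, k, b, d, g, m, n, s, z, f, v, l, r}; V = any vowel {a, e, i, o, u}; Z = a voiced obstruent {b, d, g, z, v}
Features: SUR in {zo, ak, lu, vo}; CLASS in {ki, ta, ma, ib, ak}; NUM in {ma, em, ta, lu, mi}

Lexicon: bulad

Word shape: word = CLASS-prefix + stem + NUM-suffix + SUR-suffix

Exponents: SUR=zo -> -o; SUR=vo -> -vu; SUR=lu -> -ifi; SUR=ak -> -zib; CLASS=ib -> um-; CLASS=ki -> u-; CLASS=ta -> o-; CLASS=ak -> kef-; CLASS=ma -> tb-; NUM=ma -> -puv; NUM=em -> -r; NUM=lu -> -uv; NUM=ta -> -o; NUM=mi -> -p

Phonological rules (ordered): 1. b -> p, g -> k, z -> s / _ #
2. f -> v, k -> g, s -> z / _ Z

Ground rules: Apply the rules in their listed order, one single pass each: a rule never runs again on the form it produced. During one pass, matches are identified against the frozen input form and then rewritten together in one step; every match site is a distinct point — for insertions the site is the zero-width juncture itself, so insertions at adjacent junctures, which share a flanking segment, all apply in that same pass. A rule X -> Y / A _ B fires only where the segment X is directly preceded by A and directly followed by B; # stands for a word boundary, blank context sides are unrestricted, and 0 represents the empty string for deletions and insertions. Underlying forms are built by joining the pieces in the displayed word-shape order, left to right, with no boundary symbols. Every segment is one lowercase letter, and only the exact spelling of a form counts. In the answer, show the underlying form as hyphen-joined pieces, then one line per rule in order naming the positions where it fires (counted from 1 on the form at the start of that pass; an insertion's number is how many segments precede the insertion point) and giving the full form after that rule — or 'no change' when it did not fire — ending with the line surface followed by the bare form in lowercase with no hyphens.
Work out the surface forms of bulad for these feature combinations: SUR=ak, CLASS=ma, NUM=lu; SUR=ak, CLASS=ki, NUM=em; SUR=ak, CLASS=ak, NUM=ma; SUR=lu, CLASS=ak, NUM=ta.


cell SUR=ak, CLASS=ma, NUM=lu:
underlying: tb-bulad-uv-zib
1. b -> p, g -> k, z -> s / _ #: fires at position(s) 12: tbbuladuvzip
2. f -> v, k -> g, s -> z / _ Z: no change
surface: tbbuladuvzip

cell SUR=ak, CLASS=ki, NUM=em:
underlying: u-bulad-r-zib
1. b -> p, g -> k, z -> s / _ #: fires at position(s) 10: ubuladrzip
2. f -> v, k -> g, s -> z / _ Z: no change
surface: ubuladrzip

cell SUR=ak, CLASS=ak, NUM=ma:
underlying: kef-bulad-puv-zib
1. b -> p, g -> k, z -> s / _ #: fires at position(s) 14: kefbuladpuvzip
2. f -> v, k -> g, s -> z / _ Z: fires at position(s) 3: kevbuladpuvzip
surface: kevbuladpuvzip

cell SUR=lu, CLASS=ak, NUM=ta:
underlying: kef-bulad-o-ifi
1. b -> p, g -> k, z -> s / _ #: no change
2. f -> v, k -> g, s -> z / _ Z: fires at position(s) 3: kevbuladoifi
surface: kevbuladoifi


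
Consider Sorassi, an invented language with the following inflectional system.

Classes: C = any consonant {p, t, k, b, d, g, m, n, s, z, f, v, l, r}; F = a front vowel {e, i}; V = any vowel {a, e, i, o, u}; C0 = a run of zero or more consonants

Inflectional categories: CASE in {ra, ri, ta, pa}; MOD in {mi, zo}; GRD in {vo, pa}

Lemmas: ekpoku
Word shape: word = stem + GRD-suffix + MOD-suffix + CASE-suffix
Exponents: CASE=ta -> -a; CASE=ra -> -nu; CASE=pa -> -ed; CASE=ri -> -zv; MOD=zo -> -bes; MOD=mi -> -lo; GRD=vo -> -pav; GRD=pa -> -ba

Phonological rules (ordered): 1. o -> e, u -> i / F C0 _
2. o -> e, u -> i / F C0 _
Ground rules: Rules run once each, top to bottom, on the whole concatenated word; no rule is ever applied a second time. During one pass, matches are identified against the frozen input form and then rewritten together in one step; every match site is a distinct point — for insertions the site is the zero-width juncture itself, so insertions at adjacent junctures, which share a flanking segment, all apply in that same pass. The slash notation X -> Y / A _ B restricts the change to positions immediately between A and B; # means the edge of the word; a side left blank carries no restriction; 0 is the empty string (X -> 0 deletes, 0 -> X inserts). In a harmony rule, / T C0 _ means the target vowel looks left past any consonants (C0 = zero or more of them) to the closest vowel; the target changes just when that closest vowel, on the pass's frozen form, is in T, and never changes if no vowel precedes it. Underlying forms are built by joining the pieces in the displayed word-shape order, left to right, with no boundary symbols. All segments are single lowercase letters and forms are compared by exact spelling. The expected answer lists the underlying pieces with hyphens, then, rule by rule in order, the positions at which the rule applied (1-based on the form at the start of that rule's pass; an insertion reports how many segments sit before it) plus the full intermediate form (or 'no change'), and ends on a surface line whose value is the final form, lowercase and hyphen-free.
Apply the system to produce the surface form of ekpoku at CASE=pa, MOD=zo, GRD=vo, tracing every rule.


underlying: ekpoku-pav-bes-ed
1. o -> e, u -> i / F C0 _: fires at position(s) 4: ekpekupavbesed
2. o -> e, u -> i / F C0 _: fires at position(s) 6: ekpekipavbesed
surface: ekpekipavbesed


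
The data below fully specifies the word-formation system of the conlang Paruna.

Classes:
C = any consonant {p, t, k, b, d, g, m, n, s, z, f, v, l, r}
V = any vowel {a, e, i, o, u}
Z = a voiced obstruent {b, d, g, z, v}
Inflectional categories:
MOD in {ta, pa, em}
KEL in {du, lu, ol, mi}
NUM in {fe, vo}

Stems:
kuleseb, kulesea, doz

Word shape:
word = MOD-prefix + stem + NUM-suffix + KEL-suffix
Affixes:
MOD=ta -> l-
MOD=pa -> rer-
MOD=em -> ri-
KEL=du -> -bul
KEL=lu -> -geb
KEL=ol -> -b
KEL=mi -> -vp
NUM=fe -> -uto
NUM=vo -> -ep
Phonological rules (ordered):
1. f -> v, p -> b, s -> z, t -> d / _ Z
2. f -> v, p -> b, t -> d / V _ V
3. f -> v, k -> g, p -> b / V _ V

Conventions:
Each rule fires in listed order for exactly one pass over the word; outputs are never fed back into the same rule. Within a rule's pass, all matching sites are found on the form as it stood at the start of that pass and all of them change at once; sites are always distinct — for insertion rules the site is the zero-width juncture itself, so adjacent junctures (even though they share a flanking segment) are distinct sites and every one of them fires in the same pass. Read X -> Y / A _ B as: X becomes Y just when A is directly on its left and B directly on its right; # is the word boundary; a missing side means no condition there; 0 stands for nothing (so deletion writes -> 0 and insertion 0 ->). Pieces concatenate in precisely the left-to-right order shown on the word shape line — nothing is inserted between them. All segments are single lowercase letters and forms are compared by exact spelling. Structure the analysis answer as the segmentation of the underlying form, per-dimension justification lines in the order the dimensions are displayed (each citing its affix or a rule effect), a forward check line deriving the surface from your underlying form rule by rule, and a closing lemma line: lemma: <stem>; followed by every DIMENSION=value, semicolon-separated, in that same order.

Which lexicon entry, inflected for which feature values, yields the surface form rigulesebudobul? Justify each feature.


underlying: ri-kuleseb-uto-bul
MOD=em - signalled by the affix ri-
KEL=du - signalled by the affix -bul
NUM=fe - signalled by the affix -uto
check: rikulesebutobul -> rikulesebutobul -> rikulesebudobul -> rigulesebudobul
lemma: kuleseb; MOD=em; KEL=du; NUM=fe


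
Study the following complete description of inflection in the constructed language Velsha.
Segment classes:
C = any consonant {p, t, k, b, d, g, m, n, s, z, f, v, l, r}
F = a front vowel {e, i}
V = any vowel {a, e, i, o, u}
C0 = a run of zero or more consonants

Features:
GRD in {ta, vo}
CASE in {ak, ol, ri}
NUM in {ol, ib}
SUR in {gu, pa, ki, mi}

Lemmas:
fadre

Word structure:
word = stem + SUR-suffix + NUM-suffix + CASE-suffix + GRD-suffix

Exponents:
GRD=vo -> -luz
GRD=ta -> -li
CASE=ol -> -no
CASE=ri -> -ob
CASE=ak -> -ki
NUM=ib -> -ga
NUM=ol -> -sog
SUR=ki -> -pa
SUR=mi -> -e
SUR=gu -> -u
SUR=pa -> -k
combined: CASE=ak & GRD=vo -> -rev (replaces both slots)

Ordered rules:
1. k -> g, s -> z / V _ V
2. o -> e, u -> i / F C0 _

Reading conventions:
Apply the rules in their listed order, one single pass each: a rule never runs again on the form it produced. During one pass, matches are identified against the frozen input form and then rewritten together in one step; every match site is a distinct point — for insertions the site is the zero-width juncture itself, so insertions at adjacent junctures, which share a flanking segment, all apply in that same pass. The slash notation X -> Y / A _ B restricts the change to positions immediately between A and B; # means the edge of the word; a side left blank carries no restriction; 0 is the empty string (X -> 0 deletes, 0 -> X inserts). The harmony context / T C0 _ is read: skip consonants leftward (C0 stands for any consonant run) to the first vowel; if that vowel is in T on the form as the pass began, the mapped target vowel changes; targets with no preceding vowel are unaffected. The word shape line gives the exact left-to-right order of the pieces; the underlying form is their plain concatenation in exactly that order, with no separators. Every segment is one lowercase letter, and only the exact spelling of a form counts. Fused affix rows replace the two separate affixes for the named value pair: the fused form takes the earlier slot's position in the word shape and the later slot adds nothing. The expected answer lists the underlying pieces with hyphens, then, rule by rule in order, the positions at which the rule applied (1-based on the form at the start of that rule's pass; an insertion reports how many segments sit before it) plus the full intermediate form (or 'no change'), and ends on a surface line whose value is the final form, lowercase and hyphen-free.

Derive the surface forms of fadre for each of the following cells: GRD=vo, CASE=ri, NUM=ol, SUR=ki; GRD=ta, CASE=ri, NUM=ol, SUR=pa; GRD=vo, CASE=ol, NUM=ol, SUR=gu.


cell GRD=vo, CASE=ri, NUM=ol, SUR=ki:
underlying: fadre-pa-sog-ob-luz
1. k -> g, s -> z / V _ V: fires at position(s) 8: fadrepazogobluz
2. o -> e, u -> i / F C0 _: no change
surface: fadrepazogobluz

cell GRD=ta, CASE=ri, NUM=ol, SUR=pa:
underlying: fadre-k-sog-ob-li
1. k -> g, s -> z / V _ V: no change
2. o -> e, u -> i / F C0 _: fires at position(s) 8: fadreksegobli
surface: fadreksegobli

cell GRD=vo, CASE=ol, NUM=ol, SUR=gu:
underlying: fadre-u-sog-no-luz
1. k -> g, s -> z / V _ V: fires at position(s) 7: fadreuzognoluz
2. o -> e, u -> i / F C0 _: fires at position(s) 6: fadreizognoluz
surface: fadreizognoluz


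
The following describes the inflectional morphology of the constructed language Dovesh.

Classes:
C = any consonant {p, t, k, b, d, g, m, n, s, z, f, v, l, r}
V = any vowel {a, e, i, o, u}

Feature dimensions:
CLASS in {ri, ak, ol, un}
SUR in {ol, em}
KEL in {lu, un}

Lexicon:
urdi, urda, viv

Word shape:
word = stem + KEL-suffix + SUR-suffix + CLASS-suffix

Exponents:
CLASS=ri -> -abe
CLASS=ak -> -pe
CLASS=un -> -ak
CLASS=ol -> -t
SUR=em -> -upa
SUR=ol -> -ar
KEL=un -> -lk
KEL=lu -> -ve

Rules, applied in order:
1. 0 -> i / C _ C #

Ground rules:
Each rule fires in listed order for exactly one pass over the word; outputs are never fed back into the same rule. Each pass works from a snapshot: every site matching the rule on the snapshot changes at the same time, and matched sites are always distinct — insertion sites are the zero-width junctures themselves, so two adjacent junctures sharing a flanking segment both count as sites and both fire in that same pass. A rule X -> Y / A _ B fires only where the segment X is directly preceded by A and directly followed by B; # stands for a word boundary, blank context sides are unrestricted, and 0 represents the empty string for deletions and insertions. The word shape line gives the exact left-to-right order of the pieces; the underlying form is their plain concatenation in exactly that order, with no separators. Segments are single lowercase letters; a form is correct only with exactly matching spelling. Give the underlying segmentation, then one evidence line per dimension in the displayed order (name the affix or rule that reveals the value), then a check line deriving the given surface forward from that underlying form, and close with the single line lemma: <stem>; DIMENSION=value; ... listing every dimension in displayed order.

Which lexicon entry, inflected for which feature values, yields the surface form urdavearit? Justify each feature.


underlying: urda-ve-ar-t
CLASS=ol - signalled by the affix -t
SUR=ol - signalled by the affix -ar
KEL=lu - signalled by the affix -ve
check: urdaveart -> urdavearit
lemma: urda; CLASS=ol; SUR=ol; KEL=lu


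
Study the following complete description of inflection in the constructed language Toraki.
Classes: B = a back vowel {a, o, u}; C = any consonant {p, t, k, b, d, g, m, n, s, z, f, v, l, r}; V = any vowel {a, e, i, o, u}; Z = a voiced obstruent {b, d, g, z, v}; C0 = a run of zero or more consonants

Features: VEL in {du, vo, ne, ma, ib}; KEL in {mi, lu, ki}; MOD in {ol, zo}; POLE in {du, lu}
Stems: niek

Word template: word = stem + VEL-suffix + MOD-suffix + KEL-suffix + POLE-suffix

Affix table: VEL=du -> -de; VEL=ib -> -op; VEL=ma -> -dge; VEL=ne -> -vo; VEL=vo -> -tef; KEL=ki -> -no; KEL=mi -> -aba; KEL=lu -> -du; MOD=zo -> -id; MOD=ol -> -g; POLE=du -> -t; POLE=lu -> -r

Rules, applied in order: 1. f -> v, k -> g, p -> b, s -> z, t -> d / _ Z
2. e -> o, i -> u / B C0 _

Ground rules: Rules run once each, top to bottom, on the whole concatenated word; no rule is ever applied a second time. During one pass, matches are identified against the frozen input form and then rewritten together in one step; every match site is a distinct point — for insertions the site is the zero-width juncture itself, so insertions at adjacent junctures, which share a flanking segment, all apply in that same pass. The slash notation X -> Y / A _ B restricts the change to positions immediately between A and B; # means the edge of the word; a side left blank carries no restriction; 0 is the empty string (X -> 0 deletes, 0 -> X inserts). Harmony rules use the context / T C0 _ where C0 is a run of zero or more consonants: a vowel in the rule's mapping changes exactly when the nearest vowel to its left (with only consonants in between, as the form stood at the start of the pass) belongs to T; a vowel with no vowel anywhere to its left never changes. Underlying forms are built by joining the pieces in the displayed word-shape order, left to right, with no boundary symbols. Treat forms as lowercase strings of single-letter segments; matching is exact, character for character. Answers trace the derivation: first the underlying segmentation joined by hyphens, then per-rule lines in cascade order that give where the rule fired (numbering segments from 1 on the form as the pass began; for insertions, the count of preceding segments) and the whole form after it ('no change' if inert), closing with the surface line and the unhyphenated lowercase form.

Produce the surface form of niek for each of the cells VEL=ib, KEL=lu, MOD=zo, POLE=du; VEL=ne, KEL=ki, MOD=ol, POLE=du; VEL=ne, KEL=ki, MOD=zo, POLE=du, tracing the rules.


cell VEL=ib, KEL=lu, MOD=zo, POLE=du:
underlying: niek-op-id-du-t
1. f -> v, k -> g, p -> b, s -> z, t -> d / _ Z: no change
2. e -> o, i -> u / B C0 _: fires at position(s) 7: niekopuddut
surface: niekopuddut

cell VEL=ne, KEL=ki, MOD=ol, POLE=du:
underlying: niek-vo-g-no-t
1. f -> v, k -> g, p -> b, s -> z, t -> d / _ Z: fires at position(s) 4: niegvognot
2. e -> o, i -> u / B C0 _: no change
surface: niegvognot

cell VEL=ne, KEL=ki, MOD=zo, POLE=du:
underlying: niek-vo-id-no-t
1. f -> v, k -> g, p -> b, s -> z, t -> d / _ Z: fires at position(s) 4: niegvoidnot
2. e -> o, i -> u / B C0 _: fires at position(s) 7: niegvoudnot
surface: niegvoudnot


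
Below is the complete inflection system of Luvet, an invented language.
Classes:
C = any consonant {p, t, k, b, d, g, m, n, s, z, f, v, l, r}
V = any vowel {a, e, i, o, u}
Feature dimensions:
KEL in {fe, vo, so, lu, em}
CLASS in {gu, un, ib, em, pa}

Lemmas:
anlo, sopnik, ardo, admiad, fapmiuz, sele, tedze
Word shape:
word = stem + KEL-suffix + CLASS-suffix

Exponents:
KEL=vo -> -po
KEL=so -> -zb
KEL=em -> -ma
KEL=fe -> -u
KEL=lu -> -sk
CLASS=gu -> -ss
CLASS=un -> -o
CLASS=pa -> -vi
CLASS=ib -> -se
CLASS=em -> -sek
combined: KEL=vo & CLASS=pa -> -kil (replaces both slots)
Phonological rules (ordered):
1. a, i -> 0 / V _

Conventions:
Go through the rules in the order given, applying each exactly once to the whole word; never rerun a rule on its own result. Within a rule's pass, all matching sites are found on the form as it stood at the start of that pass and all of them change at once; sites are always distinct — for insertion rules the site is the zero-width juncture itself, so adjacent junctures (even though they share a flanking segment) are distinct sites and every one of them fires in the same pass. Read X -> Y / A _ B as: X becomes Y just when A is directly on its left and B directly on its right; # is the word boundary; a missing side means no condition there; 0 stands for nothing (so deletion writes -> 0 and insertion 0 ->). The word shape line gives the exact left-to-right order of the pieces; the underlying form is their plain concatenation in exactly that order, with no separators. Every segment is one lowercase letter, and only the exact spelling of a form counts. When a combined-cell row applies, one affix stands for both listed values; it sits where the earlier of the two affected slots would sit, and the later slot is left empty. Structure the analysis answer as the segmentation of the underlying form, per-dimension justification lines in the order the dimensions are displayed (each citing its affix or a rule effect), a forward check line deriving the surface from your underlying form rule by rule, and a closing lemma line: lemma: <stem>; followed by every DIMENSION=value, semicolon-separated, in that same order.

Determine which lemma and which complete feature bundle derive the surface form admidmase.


underlying: admiad-ma-se
KEL=em - signalled by the affix -ma
CLASS=ib - signalled by the affix -se
check: admiadmase -> admidmase
lemma: admiad; KEL=em; CLASS=ib


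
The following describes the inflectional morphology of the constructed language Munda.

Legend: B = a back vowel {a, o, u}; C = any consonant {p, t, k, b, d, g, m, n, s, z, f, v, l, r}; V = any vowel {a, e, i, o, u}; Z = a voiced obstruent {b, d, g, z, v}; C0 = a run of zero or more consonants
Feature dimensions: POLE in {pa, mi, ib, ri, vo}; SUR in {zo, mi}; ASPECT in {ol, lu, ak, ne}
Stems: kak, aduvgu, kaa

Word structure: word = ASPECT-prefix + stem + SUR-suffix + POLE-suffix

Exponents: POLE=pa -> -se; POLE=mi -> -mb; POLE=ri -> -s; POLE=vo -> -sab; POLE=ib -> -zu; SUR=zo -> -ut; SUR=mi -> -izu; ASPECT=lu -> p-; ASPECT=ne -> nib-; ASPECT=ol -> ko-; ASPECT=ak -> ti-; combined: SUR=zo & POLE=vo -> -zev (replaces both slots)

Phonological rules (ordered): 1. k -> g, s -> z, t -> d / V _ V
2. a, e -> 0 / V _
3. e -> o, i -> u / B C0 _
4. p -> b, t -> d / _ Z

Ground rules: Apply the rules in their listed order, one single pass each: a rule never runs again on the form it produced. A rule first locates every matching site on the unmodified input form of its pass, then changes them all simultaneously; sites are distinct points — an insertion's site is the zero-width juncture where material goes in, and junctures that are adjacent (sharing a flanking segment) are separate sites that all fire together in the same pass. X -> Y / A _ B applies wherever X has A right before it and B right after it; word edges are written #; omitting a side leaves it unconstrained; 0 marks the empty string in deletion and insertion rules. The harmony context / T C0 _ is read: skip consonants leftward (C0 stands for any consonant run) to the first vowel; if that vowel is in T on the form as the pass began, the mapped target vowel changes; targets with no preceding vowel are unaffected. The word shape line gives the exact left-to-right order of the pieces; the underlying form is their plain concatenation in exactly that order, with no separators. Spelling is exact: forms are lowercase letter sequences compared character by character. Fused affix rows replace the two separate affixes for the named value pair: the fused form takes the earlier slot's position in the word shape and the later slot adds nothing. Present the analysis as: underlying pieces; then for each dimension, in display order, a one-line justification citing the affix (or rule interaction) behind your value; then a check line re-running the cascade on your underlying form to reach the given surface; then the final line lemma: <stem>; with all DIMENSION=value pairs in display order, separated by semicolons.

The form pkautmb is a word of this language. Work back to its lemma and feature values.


underlying: p-kaa-ut-mb
POLE=mi - signalled by the affix -mb
SUR=zo - signalled by the affix -ut
ASPECT=lu - signalled by the affix p-
check: pkaautmb -> pkaautmb -> pkautmb -> pkautmb -> pkautmb
lemma: kaa; POLE=mi; SUR=zo; ASPECT=lu


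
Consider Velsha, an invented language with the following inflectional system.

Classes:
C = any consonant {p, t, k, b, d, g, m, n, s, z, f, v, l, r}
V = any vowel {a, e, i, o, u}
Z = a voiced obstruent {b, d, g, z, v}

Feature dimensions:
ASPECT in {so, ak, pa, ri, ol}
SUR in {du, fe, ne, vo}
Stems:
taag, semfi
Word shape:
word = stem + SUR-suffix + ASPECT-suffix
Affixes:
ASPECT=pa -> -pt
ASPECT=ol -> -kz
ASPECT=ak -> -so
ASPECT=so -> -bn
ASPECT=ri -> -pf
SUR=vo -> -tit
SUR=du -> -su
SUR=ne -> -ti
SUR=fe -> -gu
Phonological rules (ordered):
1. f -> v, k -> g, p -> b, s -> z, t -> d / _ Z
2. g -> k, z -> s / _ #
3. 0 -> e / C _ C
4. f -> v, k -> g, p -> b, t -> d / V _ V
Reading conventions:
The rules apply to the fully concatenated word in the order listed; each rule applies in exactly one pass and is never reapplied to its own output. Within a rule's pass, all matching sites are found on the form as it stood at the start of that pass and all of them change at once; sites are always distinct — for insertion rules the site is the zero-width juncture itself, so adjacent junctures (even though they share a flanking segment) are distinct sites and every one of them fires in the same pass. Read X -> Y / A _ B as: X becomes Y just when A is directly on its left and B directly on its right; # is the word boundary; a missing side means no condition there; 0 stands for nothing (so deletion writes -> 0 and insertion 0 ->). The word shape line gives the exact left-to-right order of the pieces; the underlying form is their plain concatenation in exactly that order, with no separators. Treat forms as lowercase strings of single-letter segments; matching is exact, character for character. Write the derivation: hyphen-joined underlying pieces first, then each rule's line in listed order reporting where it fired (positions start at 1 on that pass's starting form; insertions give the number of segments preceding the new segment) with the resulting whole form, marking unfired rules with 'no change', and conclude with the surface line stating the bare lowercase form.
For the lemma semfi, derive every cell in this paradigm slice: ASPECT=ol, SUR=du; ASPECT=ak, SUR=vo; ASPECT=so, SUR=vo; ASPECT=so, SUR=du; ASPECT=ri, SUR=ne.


cell ASPECT=ol, SUR=du:
underlying: semfi-su-kz
1. f -> v, k -> g, p -> b, s -> z, t -> d / _ Z: fires at position(s) 8: semfisugz
2. g -> k, z -> s / _ #: fires at position(s) 9: semfisugs
3. 0 -> e / C _ C: inserts after position(s) 3, 8: semefisuges
4. f -> v, k -> g, p -> b, t -> d / V _ V: fires at position(s) 5: semevisuges
surface: semevisuges

cell ASPECT=ak, SUR=vo:
underlying: semfi-tit-so
1. f -> v, k -> g, p -> b, s -> z, t -> d / _ Z: no change
2. g -> k, z -> s / _ #: no change
3. 0 -> e / C _ C: inserts after position(s) 3, 8: semefititeso
4. f -> v, k -> g, p -> b, t -> d / V _ V: fires at position(s) 5, 7, 9: semevidideso
surface: semevidideso

cell ASPECT=so, SUR=vo:
underlying: semfi-tit-bn
1. f -> v, k -> g, p -> b, s -> z, t -> d / _ Z: fires at position(s) 8: semfitidbn
2. g -> k, z -> s / _ #: no change
3. 0 -> e / C _ C: inserts after position(s) 3, 8, 9: semefitideben
4. f -> v, k -> g, p -> b, t -> d / V _ V: fires at position(s) 5, 7: semevidideben
surface: semevidideben

cell ASPECT=so, SUR=du:
underlying: semfi-su-bn
1. f -> v, k -> g, p -> b, s -> z, t -> d / _ Z: no change
2. g -> k, z -> s / _ #: no change
3. 0 -> e / C _ C: inserts after position(s) 3, 8: semefisuben
4. f -> v, k -> g, p -> b, t -> d / V _ V: fires at position(s) 5: semevisuben
surface: semevisuben

cell ASPECT=ri, SUR=ne:
underlying: semfi-ti-pf
1. f -> v, k -> g, p -> b, s -> z, t -> d / _ Z: no change
2. g -> k, z -> s / _ #: no change
3. 0 -> e / C _ C: inserts after position(s) 3, 8: semefitipef
4. f -> v, k -> g, p -> b, t -> d / V _ V: fires at position(s) 5, 7, 9: semevidibef
surface: semevidibef


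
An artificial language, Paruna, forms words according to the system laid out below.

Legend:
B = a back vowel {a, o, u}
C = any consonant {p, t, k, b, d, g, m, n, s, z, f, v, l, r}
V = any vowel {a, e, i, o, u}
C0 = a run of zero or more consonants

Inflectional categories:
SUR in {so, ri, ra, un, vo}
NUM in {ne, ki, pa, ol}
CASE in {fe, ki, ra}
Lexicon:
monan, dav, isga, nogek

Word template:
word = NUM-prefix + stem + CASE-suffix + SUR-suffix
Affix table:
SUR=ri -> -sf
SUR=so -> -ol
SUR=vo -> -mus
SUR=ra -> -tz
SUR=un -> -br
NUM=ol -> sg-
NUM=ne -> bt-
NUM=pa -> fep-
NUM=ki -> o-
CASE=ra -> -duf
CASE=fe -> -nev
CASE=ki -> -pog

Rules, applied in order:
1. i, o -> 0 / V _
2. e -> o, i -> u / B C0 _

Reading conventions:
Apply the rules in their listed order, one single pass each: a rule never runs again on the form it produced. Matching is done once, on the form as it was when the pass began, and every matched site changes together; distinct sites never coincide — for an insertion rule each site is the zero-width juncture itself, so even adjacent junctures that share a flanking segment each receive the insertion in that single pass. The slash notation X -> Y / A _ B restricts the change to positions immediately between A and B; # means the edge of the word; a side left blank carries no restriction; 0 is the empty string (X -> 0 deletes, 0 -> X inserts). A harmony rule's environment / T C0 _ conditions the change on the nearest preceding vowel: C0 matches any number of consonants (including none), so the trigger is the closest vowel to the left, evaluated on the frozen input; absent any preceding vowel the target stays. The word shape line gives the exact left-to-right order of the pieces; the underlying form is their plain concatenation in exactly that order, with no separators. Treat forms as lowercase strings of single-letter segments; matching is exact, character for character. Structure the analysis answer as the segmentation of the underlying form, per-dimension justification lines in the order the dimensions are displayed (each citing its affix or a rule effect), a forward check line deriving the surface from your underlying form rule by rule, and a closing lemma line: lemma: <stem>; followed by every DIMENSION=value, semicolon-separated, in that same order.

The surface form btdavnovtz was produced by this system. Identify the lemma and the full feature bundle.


underlying: bt-dav-nev-tz
SUR=ra - signalled by the affix -tz
NUM=ne - signalled by the affix bt-
CASE=fe - signalled by the affix -nev
check: btdavnevtz -> btdavnevtz -> btdavnovtz
lemma: dav; SUR=ra; NUM=ne; CASE=fe


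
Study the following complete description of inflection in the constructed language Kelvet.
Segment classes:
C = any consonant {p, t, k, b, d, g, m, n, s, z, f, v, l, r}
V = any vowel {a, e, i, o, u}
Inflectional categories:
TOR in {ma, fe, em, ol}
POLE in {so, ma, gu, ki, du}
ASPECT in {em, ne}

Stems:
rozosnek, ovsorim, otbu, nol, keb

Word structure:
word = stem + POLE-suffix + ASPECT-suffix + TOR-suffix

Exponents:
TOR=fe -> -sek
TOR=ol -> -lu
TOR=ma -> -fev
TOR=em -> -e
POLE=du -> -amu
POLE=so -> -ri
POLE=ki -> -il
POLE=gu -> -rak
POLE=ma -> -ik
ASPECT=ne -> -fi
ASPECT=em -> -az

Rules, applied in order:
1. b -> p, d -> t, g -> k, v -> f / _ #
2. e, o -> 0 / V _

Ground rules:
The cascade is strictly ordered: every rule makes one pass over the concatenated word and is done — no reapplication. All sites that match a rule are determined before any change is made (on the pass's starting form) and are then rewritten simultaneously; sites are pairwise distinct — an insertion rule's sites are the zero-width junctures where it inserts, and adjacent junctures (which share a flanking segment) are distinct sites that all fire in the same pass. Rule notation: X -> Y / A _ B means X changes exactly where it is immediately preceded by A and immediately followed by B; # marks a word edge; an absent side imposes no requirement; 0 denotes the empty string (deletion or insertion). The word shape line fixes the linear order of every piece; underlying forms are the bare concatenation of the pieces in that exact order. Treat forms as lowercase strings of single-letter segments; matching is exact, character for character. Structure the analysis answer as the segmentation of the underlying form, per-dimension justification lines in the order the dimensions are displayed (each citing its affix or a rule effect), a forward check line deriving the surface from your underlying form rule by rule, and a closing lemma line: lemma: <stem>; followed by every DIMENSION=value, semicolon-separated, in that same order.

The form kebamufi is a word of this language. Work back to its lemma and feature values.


underlying: keb-amu-fi-e
TOR=em - signalled by the affix -e
POLE=du - signalled by the affix -amu
ASPECT=ne - signalled by the affix -fi
check: kebamufie -> kebamufie -> kebamufi
lemma: keb; TOR=em; POLE=du; ASPECT=ne


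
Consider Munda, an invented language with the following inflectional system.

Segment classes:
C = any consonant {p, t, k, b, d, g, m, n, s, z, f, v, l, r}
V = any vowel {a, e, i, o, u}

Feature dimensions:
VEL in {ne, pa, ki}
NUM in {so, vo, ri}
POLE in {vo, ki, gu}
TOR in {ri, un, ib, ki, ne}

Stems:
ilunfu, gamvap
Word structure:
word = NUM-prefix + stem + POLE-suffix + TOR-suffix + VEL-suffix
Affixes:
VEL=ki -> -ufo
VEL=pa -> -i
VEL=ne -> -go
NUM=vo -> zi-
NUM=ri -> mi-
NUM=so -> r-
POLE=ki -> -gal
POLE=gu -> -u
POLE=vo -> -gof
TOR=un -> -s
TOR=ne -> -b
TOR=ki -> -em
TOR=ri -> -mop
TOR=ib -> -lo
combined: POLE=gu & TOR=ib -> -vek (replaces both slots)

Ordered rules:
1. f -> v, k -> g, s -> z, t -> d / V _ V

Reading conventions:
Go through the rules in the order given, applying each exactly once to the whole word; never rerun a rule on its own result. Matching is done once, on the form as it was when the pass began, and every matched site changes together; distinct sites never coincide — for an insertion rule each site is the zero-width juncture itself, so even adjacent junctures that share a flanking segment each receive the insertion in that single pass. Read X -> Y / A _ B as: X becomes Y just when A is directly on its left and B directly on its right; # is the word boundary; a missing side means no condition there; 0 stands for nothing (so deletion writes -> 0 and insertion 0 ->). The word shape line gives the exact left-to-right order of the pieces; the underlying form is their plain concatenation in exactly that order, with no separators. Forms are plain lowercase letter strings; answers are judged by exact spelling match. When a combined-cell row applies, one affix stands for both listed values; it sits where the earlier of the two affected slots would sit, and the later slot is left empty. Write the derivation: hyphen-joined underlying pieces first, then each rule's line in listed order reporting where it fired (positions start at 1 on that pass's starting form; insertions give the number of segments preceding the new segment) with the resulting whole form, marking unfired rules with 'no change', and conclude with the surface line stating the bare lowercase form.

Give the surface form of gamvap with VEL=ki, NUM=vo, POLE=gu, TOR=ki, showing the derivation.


underlying: zi-gamvap-u-em-ufo
1. f -> v, k -> g, s -> z, t -> d / V _ V: fires at position(s) 13: zigamvapuemuvo
surface: zigamvapuemuvo


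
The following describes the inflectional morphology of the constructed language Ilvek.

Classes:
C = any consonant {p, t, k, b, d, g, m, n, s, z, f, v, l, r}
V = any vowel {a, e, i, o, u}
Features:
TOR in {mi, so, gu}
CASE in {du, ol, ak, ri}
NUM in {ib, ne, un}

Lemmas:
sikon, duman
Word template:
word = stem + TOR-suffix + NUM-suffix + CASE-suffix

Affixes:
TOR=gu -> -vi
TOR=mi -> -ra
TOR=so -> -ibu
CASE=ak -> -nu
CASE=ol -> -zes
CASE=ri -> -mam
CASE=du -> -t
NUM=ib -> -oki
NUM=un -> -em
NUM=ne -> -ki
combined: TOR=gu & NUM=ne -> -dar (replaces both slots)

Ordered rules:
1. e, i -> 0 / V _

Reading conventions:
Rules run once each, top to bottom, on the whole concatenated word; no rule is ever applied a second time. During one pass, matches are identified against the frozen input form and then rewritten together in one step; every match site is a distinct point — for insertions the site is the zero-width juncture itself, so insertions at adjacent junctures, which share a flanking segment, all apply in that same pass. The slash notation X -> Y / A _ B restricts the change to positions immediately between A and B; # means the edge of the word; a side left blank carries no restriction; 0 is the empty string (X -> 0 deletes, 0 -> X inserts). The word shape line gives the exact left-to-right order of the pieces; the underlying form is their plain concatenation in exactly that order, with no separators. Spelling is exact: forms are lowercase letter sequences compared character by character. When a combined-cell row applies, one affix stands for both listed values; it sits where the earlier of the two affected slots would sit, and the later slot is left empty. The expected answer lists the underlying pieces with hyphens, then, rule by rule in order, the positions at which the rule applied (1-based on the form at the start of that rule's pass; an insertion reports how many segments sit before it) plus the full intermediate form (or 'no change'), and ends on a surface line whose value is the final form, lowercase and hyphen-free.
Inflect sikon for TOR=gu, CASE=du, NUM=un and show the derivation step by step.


underlying: sikon-vi-em-t
1. e, i -> 0 / V _: fires at position(s) 8: sikonvimt
surface: sikonvimt


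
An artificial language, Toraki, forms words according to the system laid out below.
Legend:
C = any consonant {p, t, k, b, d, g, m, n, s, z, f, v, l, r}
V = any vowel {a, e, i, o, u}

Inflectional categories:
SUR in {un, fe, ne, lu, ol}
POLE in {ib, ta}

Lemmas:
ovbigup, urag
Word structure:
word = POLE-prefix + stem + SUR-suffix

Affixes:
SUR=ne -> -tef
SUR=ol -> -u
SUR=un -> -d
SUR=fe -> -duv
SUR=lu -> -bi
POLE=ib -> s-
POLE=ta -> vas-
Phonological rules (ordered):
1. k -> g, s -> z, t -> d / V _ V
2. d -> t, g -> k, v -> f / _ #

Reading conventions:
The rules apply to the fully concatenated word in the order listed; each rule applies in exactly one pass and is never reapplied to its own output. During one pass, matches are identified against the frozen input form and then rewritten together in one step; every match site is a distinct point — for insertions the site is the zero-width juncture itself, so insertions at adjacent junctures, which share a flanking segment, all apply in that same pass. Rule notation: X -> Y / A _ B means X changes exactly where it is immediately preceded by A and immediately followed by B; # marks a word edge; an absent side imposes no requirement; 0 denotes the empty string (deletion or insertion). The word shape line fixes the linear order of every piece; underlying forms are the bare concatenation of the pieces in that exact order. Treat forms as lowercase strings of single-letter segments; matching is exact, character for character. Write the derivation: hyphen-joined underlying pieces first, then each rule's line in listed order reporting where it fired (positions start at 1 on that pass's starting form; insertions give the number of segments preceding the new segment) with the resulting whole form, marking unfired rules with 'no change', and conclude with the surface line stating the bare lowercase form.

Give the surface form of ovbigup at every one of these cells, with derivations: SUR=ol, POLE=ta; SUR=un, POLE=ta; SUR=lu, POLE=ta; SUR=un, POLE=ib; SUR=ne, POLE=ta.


cell SUR=ol, POLE=ta:
underlying: vas-ovbigup-u
1. k -> g, s -> z, t -> d / V _ V: fires at position(s) 3: vazovbigupu
2. d -> t, g -> k, v -> f / _ #: no change
surface: vazovbigupu

cell SUR=un, POLE=ta:
underlying: vas-ovbigup-d
1. k -> g, s -> z, t -> d / V _ V: fires at position(s) 3: vazovbigupd
2. d -> t, g -> k, v -> f / _ #: fires at position(s) 11: vazovbigupt
surface: vazovbigupt

cell SUR=lu, POLE=ta:
underlying: vas-ovbigup-bi
1. k -> g, s -> z, t -> d / V _ V: fires at position(s) 3: vazovbigupbi
2. d -> t, g -> k, v -> f / _ #: no change
surface: vazovbigupbi

cell SUR=un, POLE=ib:
underlying: s-ovbigup-d
1. k -> g, s -> z, t -> d / V _ V: no change
2. d -> t, g -> k, v -> f / _ #: fires at position(s) 9: sovbigupt
surface: sovbigupt

cell SUR=ne, POLE=ta:
underlying: vas-ovbigup-tef
1. k -> g, s -> z, t -> d / V _ V: fires at position(s) 3: vazovbiguptef
2. d -> t, g -> k, v -> f / _ #: no change
surface: vazovbiguptef


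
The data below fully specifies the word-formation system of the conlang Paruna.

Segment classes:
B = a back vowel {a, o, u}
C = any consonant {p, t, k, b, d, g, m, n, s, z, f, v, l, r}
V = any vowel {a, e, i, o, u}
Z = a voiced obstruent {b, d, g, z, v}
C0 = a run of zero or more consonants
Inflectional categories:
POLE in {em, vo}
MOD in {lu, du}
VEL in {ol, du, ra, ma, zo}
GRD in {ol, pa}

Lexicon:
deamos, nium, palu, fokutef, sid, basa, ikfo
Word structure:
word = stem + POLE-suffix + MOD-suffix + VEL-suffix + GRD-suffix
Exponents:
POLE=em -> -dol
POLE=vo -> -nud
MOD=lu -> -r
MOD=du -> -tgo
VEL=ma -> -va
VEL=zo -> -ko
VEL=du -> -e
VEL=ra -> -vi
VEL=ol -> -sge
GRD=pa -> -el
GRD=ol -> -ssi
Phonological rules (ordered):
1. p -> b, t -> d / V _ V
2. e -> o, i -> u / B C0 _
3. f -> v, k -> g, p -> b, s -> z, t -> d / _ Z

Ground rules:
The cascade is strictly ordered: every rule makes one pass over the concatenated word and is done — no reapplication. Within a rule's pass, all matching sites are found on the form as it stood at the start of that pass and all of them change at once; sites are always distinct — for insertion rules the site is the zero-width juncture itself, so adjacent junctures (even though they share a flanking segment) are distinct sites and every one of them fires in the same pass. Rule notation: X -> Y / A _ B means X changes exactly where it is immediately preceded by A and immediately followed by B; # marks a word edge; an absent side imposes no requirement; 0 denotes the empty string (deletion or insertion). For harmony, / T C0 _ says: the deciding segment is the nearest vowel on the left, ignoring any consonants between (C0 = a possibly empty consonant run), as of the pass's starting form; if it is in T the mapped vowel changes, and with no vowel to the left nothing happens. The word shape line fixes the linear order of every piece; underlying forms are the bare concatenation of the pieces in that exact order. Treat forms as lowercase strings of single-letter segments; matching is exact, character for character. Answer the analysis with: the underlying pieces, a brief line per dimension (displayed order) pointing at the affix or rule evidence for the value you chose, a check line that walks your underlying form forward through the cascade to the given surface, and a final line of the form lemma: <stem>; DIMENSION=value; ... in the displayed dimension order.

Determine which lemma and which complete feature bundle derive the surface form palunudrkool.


underlying: palu-nud-r-ko-el
POLE=vo - signalled by the affix -nud
MOD=lu - signalled by the affix -r
VEL=zo - signalled by the affix -ko
GRD=pa - signalled by the affix -el
check: palunudrkoel -> palunudrkoel -> palunudrkool -> palunudrkool
lemma: palu; POLE=vo; MOD=lu; VEL=zo; GRD=pa
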